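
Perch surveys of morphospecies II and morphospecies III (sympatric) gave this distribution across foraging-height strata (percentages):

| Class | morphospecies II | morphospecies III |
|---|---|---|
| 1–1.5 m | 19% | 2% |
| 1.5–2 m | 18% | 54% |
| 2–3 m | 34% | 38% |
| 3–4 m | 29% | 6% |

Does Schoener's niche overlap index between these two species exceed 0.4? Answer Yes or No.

Yes

Convert percentages to proportions (divide by 100).
Σ|p₁ᵢ − p₂ᵢ| = 0.17 + 0.36 + 0.04 + 0.23 = 0.80
D = 1 − ½ × 0.80 = 1 − 0.400 = 0.6000
D = 0.6000 > 0.4 → Yes.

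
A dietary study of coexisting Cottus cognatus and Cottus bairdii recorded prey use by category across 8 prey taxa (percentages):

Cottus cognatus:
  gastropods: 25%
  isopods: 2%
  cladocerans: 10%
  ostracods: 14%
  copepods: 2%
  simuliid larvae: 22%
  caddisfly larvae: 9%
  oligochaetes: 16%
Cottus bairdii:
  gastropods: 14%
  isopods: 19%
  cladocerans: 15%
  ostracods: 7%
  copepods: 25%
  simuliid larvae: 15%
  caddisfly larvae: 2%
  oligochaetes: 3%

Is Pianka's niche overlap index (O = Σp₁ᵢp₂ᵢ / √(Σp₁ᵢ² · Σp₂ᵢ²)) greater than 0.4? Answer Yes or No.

Convert percentages to proportions (divide by 100).
Σ p₁ᵢp₂ᵢ = 0.0350 + 0.0038 + 0.0150 + 0.0098 + 0.0050 + 0.0330 + 0.0018 + 0.0048 = 0.1082
Σp_1ᵢ² = 0.25² + 0.02² + 0.10² + 0.14² + 0.02² + 0.22² + 0.09² + 0.16² = 0.0625 + 0.0004 + 0.0100 + 0.0196 + 0.0004 + 0.0484 + 0.0081 + 0.0256 = 0.1750
Σp_2ᵢ² = 0.14² + 0.19² + 0.15² + 0.07² + 0.25² + 0.15² + 0.02² + 0.03² = 0.0196 + 0.0361 + 0.0225 + 0.0049 + 0.0625 + 0.0225 + 0.0004 + 0.0009 = 0.1694
O = 0.1082 / √(0.1750 × 0.1694) = 0.1082 / 0.17218 = 0.6284
O = 0.6284 > 0.4 → Yes.

Yes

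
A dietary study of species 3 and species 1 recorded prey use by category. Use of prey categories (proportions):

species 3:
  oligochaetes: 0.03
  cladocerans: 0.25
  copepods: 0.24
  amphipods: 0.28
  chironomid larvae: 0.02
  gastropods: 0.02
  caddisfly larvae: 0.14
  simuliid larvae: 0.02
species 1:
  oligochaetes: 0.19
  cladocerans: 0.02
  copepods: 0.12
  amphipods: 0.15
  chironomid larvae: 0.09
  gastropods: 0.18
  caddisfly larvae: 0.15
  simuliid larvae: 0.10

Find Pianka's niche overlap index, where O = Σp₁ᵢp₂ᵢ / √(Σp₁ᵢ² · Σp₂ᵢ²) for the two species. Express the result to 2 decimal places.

Σ p₁ᵢp₂ᵢ = 0.0057 + 0.0050 + 0.0288 + 0.0420 + 0.0018 + 0.0036 + 0.0210 + 0.0020 = 0.1099
Σp_1ᵢ² = 0.03² + 0.25² + 0.24² + 0.28² + 0.02² + 0.02² + 0.14² + 0.02² = 0.0009 + 0.0625 + 0.0576 + 0.0784 + 0.0004 + 0.0004 + 0.0196 + 0.0004 = 0.2202
Σp_2ᵢ² = 0.19² + 0.02² + 0.12² + 0.15² + 0.09² + 0.18² + 0.15² + 0.10² = 0.0361 + 0.0004 + 0.0144 + 0.0225 + 0.0081 + 0.0324 + 0.0225 + 0.0100 = 0.1464
O = 0.1099 / √(0.2202 × 0.1464) = 0.1099 / 0.17955 = 0.6121

0.61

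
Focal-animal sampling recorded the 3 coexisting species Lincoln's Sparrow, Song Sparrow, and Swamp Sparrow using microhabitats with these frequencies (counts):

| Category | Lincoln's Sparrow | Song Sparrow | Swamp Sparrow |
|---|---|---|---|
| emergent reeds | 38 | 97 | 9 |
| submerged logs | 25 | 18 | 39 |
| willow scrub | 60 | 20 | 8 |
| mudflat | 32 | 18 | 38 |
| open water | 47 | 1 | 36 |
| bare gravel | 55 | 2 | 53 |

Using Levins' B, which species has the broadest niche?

Proportions for Lincoln's Sparrow (n=257): 38/257=0.1479, 25/257=0.0973, 60/257=0.2335, 32/257=0.1245, 47/257=0.1829, 55/257=0.2140
Proportions for Song Sparrow (n=156): 97/156=0.6218, 18/156=0.1154, 20/156=0.1282, 18/156=0.1154, 1/156=0.0064, 2/156=0.0128
Proportions for Swamp Sparrow (n=183): 9/183=0.0492, 39/183=0.2131, 8/183=0.0437, 38/183=0.2077, 36/183=0.1967, 53/183=0.2896
Σp_Lincᵢ² = 0.1479² + 0.0973² + 0.2335² + 0.1245² + 0.1829² + 0.2140² = 0.021874 + 0.009467 + 0.054522 + 0.015500 + 0.033452 + 0.045796 = 0.180611
B_Linc = 1 / 0.180611 = 5.5368
Σp_Songᵢ² = 0.6218² + 0.1154² + 0.1282² + 0.1154² + 0.0064² + 0.0128² = 0.386635 + 0.013317 + 0.016435 + 0.013317 + 0.000041 + 0.000164 = 0.429909
B_Song = 1 / 0.429909 = 2.3261
Σp_Swamᵢ² = 0.0492² + 0.2131² + 0.0437² + 0.2077² + 0.1967² + 0.2896² = 0.002421 + 0.045412 + 0.001910 + 0.043139 + 0.038691 + 0.083868 = 0.215441
B_Swam = 1 / 0.215441 = 4.6416
Highest B → broadest niche (most generalist): Lincoln's Sparrow (B = 5.54).

Lincoln's Sparrow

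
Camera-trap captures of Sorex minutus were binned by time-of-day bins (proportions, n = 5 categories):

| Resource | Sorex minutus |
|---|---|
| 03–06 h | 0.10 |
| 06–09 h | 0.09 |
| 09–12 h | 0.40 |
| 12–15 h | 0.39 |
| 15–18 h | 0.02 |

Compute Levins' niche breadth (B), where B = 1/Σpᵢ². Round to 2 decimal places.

3.02

Σpᵢ² = 0.10² + 0.09² + 0.40² + 0.39² + 0.02² = 0.0100 + 0.0081 + 0.1600 + 0.1521 + 0.0004 = 0.3306
B = 1 / 0.3306 = 3.0248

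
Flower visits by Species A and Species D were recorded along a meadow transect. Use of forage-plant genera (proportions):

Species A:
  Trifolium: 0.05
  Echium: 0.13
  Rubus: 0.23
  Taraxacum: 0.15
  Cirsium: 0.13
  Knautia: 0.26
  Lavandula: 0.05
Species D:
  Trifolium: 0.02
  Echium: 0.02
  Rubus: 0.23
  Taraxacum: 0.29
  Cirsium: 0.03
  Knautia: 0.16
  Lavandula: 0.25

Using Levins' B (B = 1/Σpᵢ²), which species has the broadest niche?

Σp_Aᵢ² = 0.05² + 0.13² + 0.23² + 0.15² + 0.13² + 0.26² + 0.05² = 0.0025 + 0.0169 + 0.0529 + 0.0225 + 0.0169 + 0.0676 + 0.0025 = 0.1818
B_A = 1 / 0.1818 = 5.5006
Σp_Dᵢ² = 0.02² + 0.02² + 0.23² + 0.29² + 0.03² + 0.16² + 0.25² = 0.0004 + 0.0004 + 0.0529 + 0.0841 + 0.0009 + 0.0256 + 0.0625 = 0.2268
B_D = 1 / 0.2268 = 4.4092
Highest B → broadest niche (most generalist): Species A (B = 5.50).

Species A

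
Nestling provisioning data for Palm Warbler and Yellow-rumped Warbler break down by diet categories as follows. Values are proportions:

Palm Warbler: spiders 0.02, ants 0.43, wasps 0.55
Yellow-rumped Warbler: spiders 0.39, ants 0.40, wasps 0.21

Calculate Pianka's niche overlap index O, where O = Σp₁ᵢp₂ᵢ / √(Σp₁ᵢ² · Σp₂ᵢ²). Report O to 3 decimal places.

0.708

Σ p₁ᵢp₂ᵢ = 0.0078 + 0.1720 + 0.1155 = 0.2953
Σp_1ᵢ² = 0.02² + 0.43² + 0.55² = 0.0004 + 0.1849 + 0.3025 = 0.4878
Σp_2ᵢ² = 0.39² + 0.40² + 0.21² = 0.1521 + 0.1600 + 0.0441 = 0.3562
O = 0.2953 / √(0.4878 × 0.3562) = 0.2953 / 0.416839 = 0.70843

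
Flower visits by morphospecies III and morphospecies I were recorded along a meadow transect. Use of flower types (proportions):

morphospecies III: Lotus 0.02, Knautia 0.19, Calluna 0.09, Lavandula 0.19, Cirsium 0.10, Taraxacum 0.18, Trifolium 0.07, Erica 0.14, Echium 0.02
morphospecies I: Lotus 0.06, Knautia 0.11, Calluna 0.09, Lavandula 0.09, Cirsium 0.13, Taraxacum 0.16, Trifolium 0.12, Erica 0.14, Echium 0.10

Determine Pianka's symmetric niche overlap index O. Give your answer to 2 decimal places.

Σ p₁ᵢp₂ᵢ = 0.0012 + 0.0209 + 0.0081 + 0.0171 + 0.0130 + 0.0288 + 0.0084 + 0.0196 + 0.0020 = 0.1191
Σp_1ᵢ² = 0.02² + 0.19² + 0.09² + 0.19² + 0.10² + 0.18² + 0.07² + 0.14² + 0.02² = 0.0004 + 0.0361 + 0.0081 + 0.0361 + 0.0100 + 0.0324 + 0.0049 + 0.0196 + 0.0004 = 0.1480
Σp_2ᵢ² = 0.06² + 0.11² + 0.09² + 0.09² + 0.13² + 0.16² + 0.12² + 0.14² + 0.10² = 0.0036 + 0.0121 + 0.0081 + 0.0081 + 0.0169 + 0.0256 + 0.0144 + 0.0196 + 0.0100 = 0.1184
O = 0.1191 / √(0.1480 × 0.1184) = 0.1191 / 0.13238 = 0.8997

0.90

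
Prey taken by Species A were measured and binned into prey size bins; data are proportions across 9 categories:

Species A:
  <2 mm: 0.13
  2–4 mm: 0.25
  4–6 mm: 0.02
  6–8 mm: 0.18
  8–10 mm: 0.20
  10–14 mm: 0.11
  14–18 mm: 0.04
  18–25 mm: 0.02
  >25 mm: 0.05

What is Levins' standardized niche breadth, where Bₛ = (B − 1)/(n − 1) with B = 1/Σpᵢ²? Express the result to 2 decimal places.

0.62

Σpᵢ² = 0.13² + 0.25² + 0.02² + 0.18² + 0.20² + 0.11² + 0.04² + 0.02² + 0.05² = 0.0169 + 0.0625 + 0.0004 + 0.0324 + 0.0400 + 0.0121 + 0.0016 + 0.0004 + 0.0025 = 0.1688
B = 1 / 0.1688 = 5.9242
Bₛ = (B − 1)/(n − 1) = (5.9242 − 1)/(9 − 1) = 4.9242/8 = 0.6155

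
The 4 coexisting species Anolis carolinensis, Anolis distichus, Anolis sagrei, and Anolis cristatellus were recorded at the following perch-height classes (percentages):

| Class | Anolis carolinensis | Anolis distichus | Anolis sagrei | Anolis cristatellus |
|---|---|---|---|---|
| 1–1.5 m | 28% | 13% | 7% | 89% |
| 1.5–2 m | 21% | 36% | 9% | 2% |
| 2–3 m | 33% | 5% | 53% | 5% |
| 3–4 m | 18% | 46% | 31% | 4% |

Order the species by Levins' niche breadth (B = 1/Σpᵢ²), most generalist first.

Anolis carolinensis > Anolis distichus > Anolis sagrei > Anolis cristatellus

Convert percentages to proportions (divide by 100).
Σp_caroᵢ² = 0.28² + 0.21² + 0.33² + 0.18² = 0.0784 + 0.0441 + 0.1089 + 0.0324 = 0.2638
B_caro = 1 / 0.2638 = 3.7908
Σp_distᵢ² = 0.13² + 0.36² + 0.05² + 0.46² = 0.0169 + 0.1296 + 0.0025 + 0.2116 = 0.3606
B_dist = 1 / 0.3606 = 2.7732
Σp_sagrᵢ² = 0.07² + 0.09² + 0.53² + 0.31² = 0.0049 + 0.0081 + 0.2809 + 0.0961 = 0.3900
B_sagr = 1 / 0.3900 = 2.5641
Σp_crisᵢ² = 0.89² + 0.02² + 0.05² + 0.04² = 0.7921 + 0.0004 + 0.0025 + 0.0016 = 0.7966
B_cris = 1 / 0.7966 = 1.2553
Ranking by B (broadest → narrowest): Anolis carolinensis (3.79) > Anolis distichus (2.77) > Anolis sagrei (2.56) > Anolis cristatellus (1.26)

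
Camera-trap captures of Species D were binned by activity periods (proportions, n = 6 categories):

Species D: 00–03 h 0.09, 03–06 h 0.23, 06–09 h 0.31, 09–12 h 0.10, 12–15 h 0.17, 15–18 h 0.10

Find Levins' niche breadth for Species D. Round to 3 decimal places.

Σpᵢ² = 0.09² + 0.23² + 0.31² + 0.10² + 0.17² + 0.10² = 0.0081 + 0.0529 + 0.0961 + 0.0100 + 0.0289 + 0.0100 = 0.2060
B = 1 / 0.2060 = 4.85437

4.854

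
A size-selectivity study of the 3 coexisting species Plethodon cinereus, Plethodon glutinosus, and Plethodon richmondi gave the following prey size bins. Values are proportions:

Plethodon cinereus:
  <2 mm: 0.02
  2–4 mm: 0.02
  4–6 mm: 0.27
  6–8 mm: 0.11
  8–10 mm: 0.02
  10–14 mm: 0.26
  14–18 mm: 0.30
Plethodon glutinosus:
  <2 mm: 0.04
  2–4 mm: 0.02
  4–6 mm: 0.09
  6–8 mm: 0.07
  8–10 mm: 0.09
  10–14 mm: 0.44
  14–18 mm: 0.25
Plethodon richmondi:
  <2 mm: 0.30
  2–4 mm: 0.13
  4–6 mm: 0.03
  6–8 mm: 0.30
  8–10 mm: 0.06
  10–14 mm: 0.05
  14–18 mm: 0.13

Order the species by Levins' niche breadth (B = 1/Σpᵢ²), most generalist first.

Σp_cineᵢ² = 0.02² + 0.02² + 0.27² + 0.11² + 0.02² + 0.26² + 0.30² = 0.0004 + 0.0004 + 0.0729 + 0.0121 + 0.0004 + 0.0676 + 0.0900 = 0.2438
B_cine = 1 / 0.2438 = 4.1017
Σp_glutᵢ² = 0.04² + 0.02² + 0.09² + 0.07² + 0.09² + 0.44² + 0.25² = 0.0016 + 0.0004 + 0.0081 + 0.0049 + 0.0081 + 0.1936 + 0.0625 = 0.2792
B_glut = 1 / 0.2792 = 3.5817
Σp_richᵢ² = 0.30² + 0.13² + 0.03² + 0.30² + 0.06² + 0.05² + 0.13² = 0.0900 + 0.0169 + 0.0009 + 0.0900 + 0.0036 + 0.0025 + 0.0169 = 0.2208
B_rich = 1 / 0.2208 = 4.5290
Ranking by B (broadest → narrowest): Plethodon richmondi (4.53) > Plethodon cinereus (4.10) > Plethodon glutinosus (3.58)

Plethodon richmondi > Plethodon cinereus > Plethodon glutinosus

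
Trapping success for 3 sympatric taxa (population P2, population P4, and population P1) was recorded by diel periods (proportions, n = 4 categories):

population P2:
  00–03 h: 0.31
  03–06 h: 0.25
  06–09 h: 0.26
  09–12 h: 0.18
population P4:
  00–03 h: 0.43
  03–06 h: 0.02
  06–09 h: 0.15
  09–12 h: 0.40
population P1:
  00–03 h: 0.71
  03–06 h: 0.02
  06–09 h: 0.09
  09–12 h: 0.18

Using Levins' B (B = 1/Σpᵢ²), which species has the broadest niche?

population P2

Σp_P2ᵢ² = 0.31² + 0.25² + 0.26² + 0.18² = 0.0961 + 0.0625 + 0.0676 + 0.0324 = 0.2586
B_P2 = 1 / 0.2586 = 3.8670
Σp_P4ᵢ² = 0.43² + 0.02² + 0.15² + 0.40² = 0.1849 + 0.0004 + 0.0225 + 0.1600 = 0.3678
B_P4 = 1 / 0.3678 = 2.7189
Σp_P1ᵢ² = 0.71² + 0.02² + 0.09² + 0.18² = 0.5041 + 0.0004 + 0.0081 + 0.0324 = 0.5450
B_P1 = 1 / 0.5450 = 1.8349
Highest B → broadest niche (most generalist): population P2 (B = 3.87).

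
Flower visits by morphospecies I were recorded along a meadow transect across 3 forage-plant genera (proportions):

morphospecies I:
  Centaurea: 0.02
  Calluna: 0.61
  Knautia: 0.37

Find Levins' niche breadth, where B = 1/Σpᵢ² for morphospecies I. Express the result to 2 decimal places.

Σpᵢ² = 0.02² + 0.61² + 0.37² = 0.0004 + 0.3721 + 0.1369 = 0.5094
B = 1 / 0.5094 = 1.9631

1.96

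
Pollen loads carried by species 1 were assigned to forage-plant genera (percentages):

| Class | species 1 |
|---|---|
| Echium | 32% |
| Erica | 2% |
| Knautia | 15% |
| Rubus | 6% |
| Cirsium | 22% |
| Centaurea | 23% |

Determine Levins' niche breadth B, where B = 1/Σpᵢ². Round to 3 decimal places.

4.344

Convert percentages to proportions (divide by 100).
Σpᵢ² = 0.32² + 0.02² + 0.15² + 0.06² + 0.22² + 0.23² = 0.1024 + 0.0004 + 0.0225 + 0.0036 + 0.0484 + 0.0529 = 0.2302
B = 1 / 0.2302 = 4.34405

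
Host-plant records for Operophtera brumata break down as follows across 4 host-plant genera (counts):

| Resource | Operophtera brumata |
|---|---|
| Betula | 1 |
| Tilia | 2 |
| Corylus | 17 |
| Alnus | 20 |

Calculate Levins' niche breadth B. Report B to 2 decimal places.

Proportions for Operophtera brumata (n=40): 1/40=0.0250, 2/40=0.0500, 17/40=0.4250, 20/40=0.5000
Σpᵢ² = 0.0250² + 0.0500² + 0.4250² + 0.5000² = 0.000625 + 0.002500 + 0.180625 + 0.250000 = 0.433750
B = 1 / 0.433750 = 2.3055

2.31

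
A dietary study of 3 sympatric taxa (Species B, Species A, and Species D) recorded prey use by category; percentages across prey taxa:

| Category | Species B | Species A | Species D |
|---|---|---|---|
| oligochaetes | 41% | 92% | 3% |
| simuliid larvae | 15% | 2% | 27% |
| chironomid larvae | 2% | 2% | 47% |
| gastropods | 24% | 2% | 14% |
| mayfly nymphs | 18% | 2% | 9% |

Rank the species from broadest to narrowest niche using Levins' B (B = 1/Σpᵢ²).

Convert percentages to proportions (divide by 100).
Σp_Bᵢ² = 0.41² + 0.15² + 0.02² + 0.24² + 0.18² = 0.1681 + 0.0225 + 0.0004 + 0.0576 + 0.0324 = 0.2810
B_B = 1 / 0.2810 = 3.5587
Σp_Aᵢ² = 0.92² + 0.02² + 0.02² + 0.02² + 0.02² = 0.8464 + 0.0004 + 0.0004 + 0.0004 + 0.0004 = 0.8480
B_A = 1 / 0.8480 = 1.1792
Σp_Dᵢ² = 0.03² + 0.27² + 0.47² + 0.14² + 0.09² = 0.0009 + 0.0729 + 0.2209 + 0.0196 + 0.0081 = 0.3224
B_D = 1 / 0.3224 = 3.1017
Ranking by B (broadest → narrowest): Species B (3.56) > Species D (3.10) > Species A (1.18)

Species B > Species D > Species A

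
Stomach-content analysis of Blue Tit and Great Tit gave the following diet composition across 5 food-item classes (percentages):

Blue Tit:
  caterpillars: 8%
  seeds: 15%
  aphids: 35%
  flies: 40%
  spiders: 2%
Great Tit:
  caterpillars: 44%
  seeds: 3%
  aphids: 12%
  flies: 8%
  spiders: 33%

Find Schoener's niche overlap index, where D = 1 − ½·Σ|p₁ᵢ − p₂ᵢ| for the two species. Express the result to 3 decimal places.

0.330

Convert percentages to proportions (divide by 100).
Σ|p₁ᵢ − p₂ᵢ| = 0.36 + 0.12 + 0.23 + 0.32 + 0.31 = 1.34
D = 1 − ½ × 1.34 = 1 − 0.670 = 0.33000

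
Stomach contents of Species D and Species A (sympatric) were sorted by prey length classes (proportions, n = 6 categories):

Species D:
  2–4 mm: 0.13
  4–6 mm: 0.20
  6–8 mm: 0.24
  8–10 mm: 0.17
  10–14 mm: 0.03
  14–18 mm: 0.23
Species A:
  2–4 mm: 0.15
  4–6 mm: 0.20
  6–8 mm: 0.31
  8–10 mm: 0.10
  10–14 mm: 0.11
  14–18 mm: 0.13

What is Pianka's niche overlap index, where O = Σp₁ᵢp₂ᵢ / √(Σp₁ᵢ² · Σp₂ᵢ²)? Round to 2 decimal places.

Σ p₁ᵢp₂ᵢ = 0.0195 + 0.0400 + 0.0744 + 0.0170 + 0.0033 + 0.0299 = 0.1841
Σp_1ᵢ² = 0.13² + 0.20² + 0.24² + 0.17² + 0.03² + 0.23² = 0.0169 + 0.0400 + 0.0576 + 0.0289 + 0.0009 + 0.0529 = 0.1972
Σp_2ᵢ² = 0.15² + 0.20² + 0.31² + 0.10² + 0.11² + 0.13² = 0.0225 + 0.0400 + 0.0961 + 0.0100 + 0.0121 + 0.0169 = 0.1976
O = 0.1841 / √(0.1972 × 0.1976) = 0.1841 / 0.19740 = 0.9326

0.93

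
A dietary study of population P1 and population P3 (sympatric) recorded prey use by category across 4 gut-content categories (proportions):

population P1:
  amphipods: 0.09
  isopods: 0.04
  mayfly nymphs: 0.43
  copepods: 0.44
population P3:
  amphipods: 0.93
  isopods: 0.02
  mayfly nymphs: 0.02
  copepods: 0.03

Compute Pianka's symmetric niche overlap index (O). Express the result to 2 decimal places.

0.18

Σ p₁ᵢp₂ᵢ = 0.0837 + 0.0008 + 0.0086 + 0.0132 = 0.1063
Σp_1ᵢ² = 0.09² + 0.04² + 0.43² + 0.44² = 0.0081 + 0.0016 + 0.1849 + 0.1936 = 0.3882
Σp_2ᵢ² = 0.93² + 0.02² + 0.02² + 0.03² = 0.8649 + 0.0004 + 0.0004 + 0.0009 = 0.8666
O = 0.1063 / √(0.3882 × 0.8666) = 0.1063 / 0.58001 = 0.1833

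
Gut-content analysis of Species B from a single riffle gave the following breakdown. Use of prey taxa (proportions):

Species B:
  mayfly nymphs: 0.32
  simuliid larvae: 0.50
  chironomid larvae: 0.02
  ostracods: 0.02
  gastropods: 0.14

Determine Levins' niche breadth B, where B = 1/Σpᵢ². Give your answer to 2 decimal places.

2.68

Σpᵢ² = 0.32² + 0.50² + 0.02² + 0.02² + 0.14² = 0.1024 + 0.2500 + 0.0004 + 0.0004 + 0.0196 = 0.3728
B = 1 / 0.3728 = 2.6824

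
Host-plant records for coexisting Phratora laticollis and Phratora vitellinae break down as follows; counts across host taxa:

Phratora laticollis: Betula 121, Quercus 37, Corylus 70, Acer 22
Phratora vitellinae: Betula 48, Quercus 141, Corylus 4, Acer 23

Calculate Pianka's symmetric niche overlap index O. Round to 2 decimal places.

Proportions for Phratora laticollis (n=250): 121/250=0.4840, 37/250=0.1480, 70/250=0.2800, 22/250=0.0880
Proportions for Phratora vitellinae (n=216): 48/216=0.2222, 141/216=0.6528, 4/216=0.0185, 23/216=0.1065
Σ p₁ᵢp₂ᵢ = 0.107545 + 0.096614 + 0.005180 + 0.009372 = 0.218711
Σp_1ᵢ² = 0.4840² + 0.1480² + 0.2800² + 0.0880² = 0.234256 + 0.021904 + 0.078400 + 0.007744 = 0.342304
Σp_2ᵢ² = 0.2222² + 0.6528² + 0.0185² + 0.1065² = 0.049373 + 0.426148 + 0.000342 + 0.011342 = 0.487205
O = 0.218711 / √(0.342304 × 0.487205) = 0.218711 / 0.4083775 = 0.5356

0.54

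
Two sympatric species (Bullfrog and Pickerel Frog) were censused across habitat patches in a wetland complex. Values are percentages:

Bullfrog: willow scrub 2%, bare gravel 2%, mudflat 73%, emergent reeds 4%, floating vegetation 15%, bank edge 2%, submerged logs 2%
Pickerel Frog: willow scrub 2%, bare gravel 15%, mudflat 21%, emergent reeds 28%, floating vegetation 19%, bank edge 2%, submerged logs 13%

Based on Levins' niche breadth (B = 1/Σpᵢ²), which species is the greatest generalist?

Convert percentages to proportions (divide by 100).
Σp_Bullᵢ² = 0.02² + 0.02² + 0.73² + 0.04² + 0.15² + 0.02² + 0.02² = 0.0004 + 0.0004 + 0.5329 + 0.0016 + 0.0225 + 0.0004 + 0.0004 = 0.5586
B_Bull = 1 / 0.5586 = 1.7902
Σp_Frogᵢ² = 0.02² + 0.15² + 0.21² + 0.28² + 0.19² + 0.02² + 0.13² = 0.0004 + 0.0225 + 0.0441 + 0.0784 + 0.0361 + 0.0004 + 0.0169 = 0.1988
B_Frog = 1 / 0.1988 = 5.0302
Highest B → broadest niche (most generalist): Pickerel Frog (B = 5.03).

Pickerel Frog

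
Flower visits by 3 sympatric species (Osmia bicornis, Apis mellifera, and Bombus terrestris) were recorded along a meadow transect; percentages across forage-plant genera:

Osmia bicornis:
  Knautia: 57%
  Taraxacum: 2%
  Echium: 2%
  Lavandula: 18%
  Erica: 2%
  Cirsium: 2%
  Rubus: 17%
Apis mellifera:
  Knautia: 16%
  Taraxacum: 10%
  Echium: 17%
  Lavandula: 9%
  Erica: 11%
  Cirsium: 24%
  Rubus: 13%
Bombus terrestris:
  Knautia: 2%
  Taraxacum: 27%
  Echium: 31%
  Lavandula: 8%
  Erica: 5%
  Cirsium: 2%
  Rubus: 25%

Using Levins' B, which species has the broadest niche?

Convert percentages to proportions (divide by 100).
Σp_bicoᵢ² = 0.57² + 0.02² + 0.02² + 0.18² + 0.02² + 0.02² + 0.17² = 0.3249 + 0.0004 + 0.0004 + 0.0324 + 0.0004 + 0.0004 + 0.0289 = 0.3878
B_bico = 1 / 0.3878 = 2.5786
Σp_mellᵢ² = 0.16² + 0.10² + 0.17² + 0.09² + 0.11² + 0.24² + 0.13² = 0.0256 + 0.0100 + 0.0289 + 0.0081 + 0.0121 + 0.0576 + 0.0169 = 0.1592
B_mell = 1 / 0.1592 = 6.2814
Σp_terrᵢ² = 0.02² + 0.27² + 0.31² + 0.08² + 0.05² + 0.02² + 0.25² = 0.0004 + 0.0729 + 0.0961 + 0.0064 + 0.0025 + 0.0004 + 0.0625 = 0.2412
B_terr = 1 / 0.2412 = 4.1459
Highest B → broadest niche (most generalist): Apis mellifera (B = 6.28).

Apis mellifera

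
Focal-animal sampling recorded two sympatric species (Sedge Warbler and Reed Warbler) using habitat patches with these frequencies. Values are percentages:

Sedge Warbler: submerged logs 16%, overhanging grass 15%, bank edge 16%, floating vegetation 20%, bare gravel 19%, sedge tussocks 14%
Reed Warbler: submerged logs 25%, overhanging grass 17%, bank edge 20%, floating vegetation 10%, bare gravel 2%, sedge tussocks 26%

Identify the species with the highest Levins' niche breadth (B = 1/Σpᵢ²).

Convert percentages to proportions (divide by 100).
Σp_Sedgᵢ² = 0.16² + 0.15² + 0.16² + 0.20² + 0.19² + 0.14² = 0.0256 + 0.0225 + 0.0256 + 0.0400 + 0.0361 + 0.0196 = 0.1694
B_Sedg = 1 / 0.1694 = 5.9032
Σp_Reedᵢ² = 0.25² + 0.17² + 0.20² + 0.10² + 0.02² + 0.26² = 0.0625 + 0.0289 + 0.0400 + 0.0100 + 0.0004 + 0.0676 = 0.2094
B_Reed = 1 / 0.2094 = 4.7755
Highest B → broadest niche (most generalist): Sedge Warbler (B = 5.90).

Sedge Warbler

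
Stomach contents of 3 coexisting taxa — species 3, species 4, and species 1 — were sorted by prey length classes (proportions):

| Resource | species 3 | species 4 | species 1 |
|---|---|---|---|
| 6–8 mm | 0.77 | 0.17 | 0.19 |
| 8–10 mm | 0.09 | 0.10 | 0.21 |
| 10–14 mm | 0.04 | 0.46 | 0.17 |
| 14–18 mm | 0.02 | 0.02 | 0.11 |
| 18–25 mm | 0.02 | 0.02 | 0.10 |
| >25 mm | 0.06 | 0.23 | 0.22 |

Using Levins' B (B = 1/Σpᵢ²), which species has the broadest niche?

species 1

Σp_3ᵢ² = 0.77² + 0.09² + 0.04² + 0.02² + 0.02² + 0.06² = 0.5929 + 0.0081 + 0.0016 + 0.0004 + 0.0004 + 0.0036 = 0.6070
B_3 = 1 / 0.6070 = 1.6474
Σp_4ᵢ² = 0.17² + 0.10² + 0.46² + 0.02² + 0.02² + 0.23² = 0.0289 + 0.0100 + 0.2116 + 0.0004 + 0.0004 + 0.0529 = 0.3042
B_4 = 1 / 0.3042 = 3.2873
Σp_1ᵢ² = 0.19² + 0.21² + 0.17² + 0.11² + 0.10² + 0.22² = 0.0361 + 0.0441 + 0.0289 + 0.0121 + 0.0100 + 0.0484 = 0.1796
B_1 = 1 / 0.1796 = 5.5679
Highest B → broadest niche (most generalist): species 1 (B = 5.57).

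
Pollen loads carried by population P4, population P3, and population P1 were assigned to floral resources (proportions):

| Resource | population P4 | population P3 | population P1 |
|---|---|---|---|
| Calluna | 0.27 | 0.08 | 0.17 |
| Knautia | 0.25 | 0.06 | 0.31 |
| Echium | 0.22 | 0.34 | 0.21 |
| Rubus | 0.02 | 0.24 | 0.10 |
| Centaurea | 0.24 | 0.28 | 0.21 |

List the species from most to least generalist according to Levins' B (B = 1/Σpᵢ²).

population P1 > population P4 > population P3

Σp_P4ᵢ² = 0.27² + 0.25² + 0.22² + 0.02² + 0.24² = 0.0729 + 0.0625 + 0.0484 + 0.0004 + 0.0576 = 0.2418
B_P4 = 1 / 0.2418 = 4.1356
Σp_P3ᵢ² = 0.08² + 0.06² + 0.34² + 0.24² + 0.28² = 0.0064 + 0.0036 + 0.1156 + 0.0576 + 0.0784 = 0.2616
B_P3 = 1 / 0.2616 = 3.8226
Σp_P1ᵢ² = 0.17² + 0.31² + 0.21² + 0.10² + 0.21² = 0.0289 + 0.0961 + 0.0441 + 0.0100 + 0.0441 = 0.2232
B_P1 = 1 / 0.2232 = 4.4803
Ranking by B (broadest → narrowest): population P1 (4.48) > population P4 (4.14) > population P3 (3.82)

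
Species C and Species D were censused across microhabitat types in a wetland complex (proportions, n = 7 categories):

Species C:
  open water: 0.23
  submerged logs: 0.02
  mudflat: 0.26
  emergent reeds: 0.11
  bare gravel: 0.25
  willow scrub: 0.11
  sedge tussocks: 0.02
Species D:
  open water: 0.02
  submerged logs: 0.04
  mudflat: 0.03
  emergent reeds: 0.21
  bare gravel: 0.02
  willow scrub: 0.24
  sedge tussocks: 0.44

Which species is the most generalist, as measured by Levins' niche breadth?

Species C

Σp_Cᵢ² = 0.23² + 0.02² + 0.26² + 0.11² + 0.25² + 0.11² + 0.02² = 0.0529 + 0.0004 + 0.0676 + 0.0121 + 0.0625 + 0.0121 + 0.0004 = 0.2080
B_C = 1 / 0.2080 = 4.8077
Σp_Dᵢ² = 0.02² + 0.04² + 0.03² + 0.21² + 0.02² + 0.24² + 0.44² = 0.0004 + 0.0016 + 0.0009 + 0.0441 + 0.0004 + 0.0576 + 0.1936 = 0.2986
B_D = 1 / 0.2986 = 3.3490
Highest B → broadest niche (most generalist): Species C (B = 4.81).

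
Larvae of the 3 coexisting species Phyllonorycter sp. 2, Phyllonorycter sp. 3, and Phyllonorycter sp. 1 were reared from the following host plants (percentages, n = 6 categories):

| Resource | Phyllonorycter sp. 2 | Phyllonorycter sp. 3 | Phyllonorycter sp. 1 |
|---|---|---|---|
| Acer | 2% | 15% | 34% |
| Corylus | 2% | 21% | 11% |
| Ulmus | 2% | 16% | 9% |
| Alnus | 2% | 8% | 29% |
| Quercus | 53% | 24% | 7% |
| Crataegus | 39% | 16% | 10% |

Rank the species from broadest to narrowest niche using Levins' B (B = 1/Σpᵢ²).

Phyllonorycter sp. 3 > Phyllonorycter sp. 1 > Phyllonorycter sp. 2

Convert percentages to proportions (divide by 100).
Σp_2ᵢ² = 0.02² + 0.02² + 0.02² + 0.02² + 0.53² + 0.39² = 0.0004 + 0.0004 + 0.0004 + 0.0004 + 0.2809 + 0.1521 = 0.4346
B_2 = 1 / 0.4346 = 2.3010
Σp_3ᵢ² = 0.15² + 0.21² + 0.16² + 0.08² + 0.24² + 0.16² = 0.0225 + 0.0441 + 0.0256 + 0.0064 + 0.0576 + 0.0256 = 0.1818
B_3 = 1 / 0.1818 = 5.5006
Σp_1ᵢ² = 0.34² + 0.11² + 0.09² + 0.29² + 0.07² + 0.10² = 0.1156 + 0.0121 + 0.0081 + 0.0841 + 0.0049 + 0.0100 = 0.2348
B_1 = 1 / 0.2348 = 4.2589
Ranking by B (broadest → narrowest): Phyllonorycter sp. 3 (5.50) > Phyllonorycter sp. 1 (4.26) > Phyllonorycter sp. 2 (2.30)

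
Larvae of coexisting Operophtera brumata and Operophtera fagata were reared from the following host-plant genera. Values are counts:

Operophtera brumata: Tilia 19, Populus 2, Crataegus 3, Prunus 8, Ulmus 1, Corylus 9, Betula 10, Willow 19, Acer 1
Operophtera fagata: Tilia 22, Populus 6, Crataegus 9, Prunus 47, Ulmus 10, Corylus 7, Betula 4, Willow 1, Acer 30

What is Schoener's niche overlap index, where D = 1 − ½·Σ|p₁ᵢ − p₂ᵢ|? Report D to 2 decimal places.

Proportions for Operophtera brumata (n=72): 19/72=0.2639, 2/72=0.0278, 3/72=0.0417, 8/72=0.1111, 1/72=0.0139, 9/72=0.1250, 10/72=0.1389, 19/72=0.2639, 1/72=0.0139
Proportions for Operophtera fagata (n=136): 22/136=0.1618, 6/136=0.0441, 9/136=0.0662, 47/136=0.3456, 10/136=0.0735, 7/136=0.0515, 4/136=0.0294, 1/136=0.0074, 30/136=0.2206
Σ|p₁ᵢ − p₂ᵢ| = 0.1021 + 0.0163 + 0.0245 + 0.2345 + 0.0596 + 0.0735 + 0.1095 + 0.2565 + 0.2067 = 1.0832
D = 1 − ½ × 1.0832 = 1 − 0.54160 = 0.45840

0.46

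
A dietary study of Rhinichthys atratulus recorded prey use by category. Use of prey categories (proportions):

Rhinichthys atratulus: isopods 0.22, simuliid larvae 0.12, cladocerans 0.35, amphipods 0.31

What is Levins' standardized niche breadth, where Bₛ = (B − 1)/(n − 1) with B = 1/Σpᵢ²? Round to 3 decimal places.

0.851

Σpᵢ² = 0.22² + 0.12² + 0.35² + 0.31² = 0.0484 + 0.0144 + 0.1225 + 0.0961 = 0.2814
B = 1 / 0.2814 = 3.55366
Bₛ = (B − 1)/(n − 1) = (3.55366 − 1)/(4 − 1) = 2.55366/3 = 0.85122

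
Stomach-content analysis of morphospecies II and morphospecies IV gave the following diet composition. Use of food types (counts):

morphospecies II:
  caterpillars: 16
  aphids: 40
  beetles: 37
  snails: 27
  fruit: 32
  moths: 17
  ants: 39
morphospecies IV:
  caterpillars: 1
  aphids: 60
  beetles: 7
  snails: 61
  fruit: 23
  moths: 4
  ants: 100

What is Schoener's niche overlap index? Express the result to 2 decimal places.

Proportions for morphospecies II (n=208): 16/208=0.0769, 40/208=0.1923, 37/208=0.1779, 27/208=0.1298, 32/208=0.1538, 17/208=0.0817, 39/208=0.1875
Proportions for morphospecies IV (n=256): 1/256=0.0039, 60/256=0.2344, 7/256=0.0273, 61/256=0.2383, 23/256=0.0898, 4/256=0.0156, 100/256=0.3906
Σ|p₁ᵢ − p₂ᵢ| = 0.0730 + 0.0421 + 0.1506 + 0.1085 + 0.0640 + 0.0661 + 0.2031 = 0.7074
D = 1 − ½ × 0.7074 = 1 − 0.35370 = 0.64630

0.65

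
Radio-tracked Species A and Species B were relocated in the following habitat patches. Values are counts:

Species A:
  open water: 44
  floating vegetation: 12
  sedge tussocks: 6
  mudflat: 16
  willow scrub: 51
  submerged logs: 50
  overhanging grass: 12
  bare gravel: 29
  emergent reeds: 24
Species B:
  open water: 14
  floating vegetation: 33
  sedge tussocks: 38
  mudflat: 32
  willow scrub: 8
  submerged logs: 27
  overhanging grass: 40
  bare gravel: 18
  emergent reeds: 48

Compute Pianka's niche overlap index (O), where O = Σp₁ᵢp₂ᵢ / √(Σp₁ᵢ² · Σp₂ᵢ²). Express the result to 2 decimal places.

0.64

Proportions for Species A (n=244): 44/244=0.1803, 12/244=0.0492, 6/244=0.0246, 16/244=0.0656, 51/244=0.2090, 50/244=0.2049, 12/244=0.0492, 29/244=0.1189, 24/244=0.0984
Proportions for Species B (n=258): 14/258=0.0543, 33/258=0.1279, 38/258=0.1473, 32/258=0.1240, 8/258=0.0310, 27/258=0.1047, 40/258=0.1550, 18/258=0.0698, 48/258=0.1860
Σ p₁ᵢp₂ᵢ = 0.009790 + 0.006293 + 0.003624 + 0.008134 + 0.006479 + 0.021453 + 0.007626 + 0.008299 + 0.018302 = 0.090000
Σp_1ᵢ² = 0.1803² + 0.0492² + 0.0246² + 0.0656² + 0.2090² + 0.2049² + 0.0492² + 0.1189² + 0.0984² = 0.032508 + 0.002421 + 0.000605 + 0.004303 + 0.043681 + 0.041984 + 0.002421 + 0.014137 + 0.009683 = 0.151743
Σp_2ᵢ² = 0.0543² + 0.1279² + 0.1473² + 0.1240² + 0.0310² + 0.1047² + 0.1550² + 0.0698² + 0.1860² = 0.002948 + 0.016358 + 0.021697 + 0.015376 + 0.000961 + 0.010962 + 0.024025 + 0.004872 + 0.034596 = 0.131795
O = 0.090000 / √(0.151743 × 0.131795) = 0.090000 / 0.1414177 = 0.6364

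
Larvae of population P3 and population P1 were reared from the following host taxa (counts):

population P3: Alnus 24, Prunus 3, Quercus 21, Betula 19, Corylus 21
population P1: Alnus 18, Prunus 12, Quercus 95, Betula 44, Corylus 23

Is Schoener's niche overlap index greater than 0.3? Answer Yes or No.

Yes

Proportions for population P3 (n=88): 24/88=0.2727, 3/88=0.0341, 21/88=0.2386, 19/88=0.2159, 21/88=0.2386
Proportions for population P1 (n=192): 18/192=0.0938, 12/192=0.0625, 95/192=0.4948, 44/192=0.2292, 23/192=0.1198
Σ|p₁ᵢ − p₂ᵢ| = 0.1789 + 0.0284 + 0.2562 + 0.0133 + 0.1188 = 0.5956
D = 1 − ½ × 0.5956 = 1 − 0.29780 = 0.70220
D = 0.70220 > 0.3 → Yes.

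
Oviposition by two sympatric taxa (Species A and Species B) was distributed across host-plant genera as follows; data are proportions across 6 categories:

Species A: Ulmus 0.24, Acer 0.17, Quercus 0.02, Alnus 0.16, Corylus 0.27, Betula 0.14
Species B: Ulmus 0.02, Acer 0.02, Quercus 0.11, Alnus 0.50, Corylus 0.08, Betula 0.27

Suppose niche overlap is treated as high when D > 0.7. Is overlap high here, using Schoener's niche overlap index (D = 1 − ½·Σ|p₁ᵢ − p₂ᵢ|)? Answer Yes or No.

No

Σ|p₁ᵢ − p₂ᵢ| = 0.22 + 0.15 + 0.09 + 0.34 + 0.19 + 0.13 = 1.12
D = 1 − ½ × 1.12 = 1 − 0.560 = 0.4400
D = 0.4400 < 0.7 → No.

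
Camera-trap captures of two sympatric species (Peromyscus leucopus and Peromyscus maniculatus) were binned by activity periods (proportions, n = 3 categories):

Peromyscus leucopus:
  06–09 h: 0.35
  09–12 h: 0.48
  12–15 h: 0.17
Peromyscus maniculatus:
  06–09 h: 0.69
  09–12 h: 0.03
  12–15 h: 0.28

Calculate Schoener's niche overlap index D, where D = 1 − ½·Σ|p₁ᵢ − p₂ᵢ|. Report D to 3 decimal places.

0.550

Σ|p₁ᵢ − p₂ᵢ| = 0.34 + 0.45 + 0.11 = 0.90
D = 1 − ½ × 0.90 = 1 − 0.450 = 0.55000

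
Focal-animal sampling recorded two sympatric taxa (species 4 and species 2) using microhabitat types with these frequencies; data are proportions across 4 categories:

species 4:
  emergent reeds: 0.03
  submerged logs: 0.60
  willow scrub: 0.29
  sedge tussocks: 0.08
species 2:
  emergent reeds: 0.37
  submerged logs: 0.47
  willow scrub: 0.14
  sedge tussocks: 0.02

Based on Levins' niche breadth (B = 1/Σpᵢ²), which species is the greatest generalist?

Σp_4ᵢ² = 0.03² + 0.60² + 0.29² + 0.08² = 0.0009 + 0.3600 + 0.0841 + 0.0064 = 0.4514
B_4 = 1 / 0.4514 = 2.2153
Σp_2ᵢ² = 0.37² + 0.47² + 0.14² + 0.02² = 0.1369 + 0.2209 + 0.0196 + 0.0004 = 0.3778
B_2 = 1 / 0.3778 = 2.6469
Highest B → broadest niche (most generalist): species 2 (B = 2.65).

species 2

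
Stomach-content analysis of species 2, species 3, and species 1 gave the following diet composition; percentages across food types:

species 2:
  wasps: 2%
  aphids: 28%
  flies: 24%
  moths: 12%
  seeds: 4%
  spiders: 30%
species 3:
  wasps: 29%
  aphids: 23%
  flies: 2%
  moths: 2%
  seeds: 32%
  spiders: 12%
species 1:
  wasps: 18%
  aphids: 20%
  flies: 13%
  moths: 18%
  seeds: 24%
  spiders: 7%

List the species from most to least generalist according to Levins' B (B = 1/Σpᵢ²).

species 1 > species 2 > species 3

Convert percentages to proportions (divide by 100).
Σp_2ᵢ² = 0.02² + 0.28² + 0.24² + 0.12² + 0.04² + 0.30² = 0.0004 + 0.0784 + 0.0576 + 0.0144 + 0.0016 + 0.0900 = 0.2424
B_2 = 1 / 0.2424 = 4.1254
Σp_3ᵢ² = 0.29² + 0.23² + 0.02² + 0.02² + 0.32² + 0.12² = 0.0841 + 0.0529 + 0.0004 + 0.0004 + 0.1024 + 0.0144 = 0.2546
B_3 = 1 / 0.2546 = 3.9277
Σp_1ᵢ² = 0.18² + 0.20² + 0.13² + 0.18² + 0.24² + 0.07² = 0.0324 + 0.0400 + 0.0169 + 0.0324 + 0.0576 + 0.0049 = 0.1842
B_1 = 1 / 0.1842 = 5.4289
Ranking by B (broadest → narrowest): species 1 (5.43) > species 2 (4.13) > species 3 (3.93)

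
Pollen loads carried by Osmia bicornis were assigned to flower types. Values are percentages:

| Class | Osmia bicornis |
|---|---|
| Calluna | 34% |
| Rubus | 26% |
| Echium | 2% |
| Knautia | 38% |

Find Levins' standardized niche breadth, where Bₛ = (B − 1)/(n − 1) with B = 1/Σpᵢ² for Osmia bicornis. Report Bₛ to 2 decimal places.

Convert percentages to proportions (divide by 100).
Σpᵢ² = 0.34² + 0.26² + 0.02² + 0.38² = 0.1156 + 0.0676 + 0.0004 + 0.1444 = 0.3280
B = 1 / 0.3280 = 3.0488
Bₛ = (B − 1)/(n − 1) = (3.0488 − 1)/(4 − 1) = 2.0488/3 = 0.6829

0.68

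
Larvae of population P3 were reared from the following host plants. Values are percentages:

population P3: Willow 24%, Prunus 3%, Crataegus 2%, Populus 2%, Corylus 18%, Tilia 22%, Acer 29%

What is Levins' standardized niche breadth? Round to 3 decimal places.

0.577

Convert percentages to proportions (divide by 100).
Σpᵢ² = 0.24² + 0.03² + 0.02² + 0.02² + 0.18² + 0.22² + 0.29² = 0.0576 + 0.0009 + 0.0004 + 0.0004 + 0.0324 + 0.0484 + 0.0841 = 0.2242
B = 1 / 0.2242 = 4.46030
Bₛ = (B − 1)/(n − 1) = (4.46030 − 1)/(7 − 1) = 3.46030/6 = 0.57672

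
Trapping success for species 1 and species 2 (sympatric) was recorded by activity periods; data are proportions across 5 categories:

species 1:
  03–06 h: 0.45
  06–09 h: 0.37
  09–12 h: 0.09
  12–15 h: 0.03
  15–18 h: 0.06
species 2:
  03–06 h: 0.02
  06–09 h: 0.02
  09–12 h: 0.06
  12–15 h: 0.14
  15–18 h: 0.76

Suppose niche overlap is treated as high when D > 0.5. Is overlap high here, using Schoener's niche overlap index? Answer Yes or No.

No

Σ|p₁ᵢ − p₂ᵢ| = 0.43 + 0.35 + 0.03 + 0.11 + 0.70 = 1.62
D = 1 − ½ × 1.62 = 1 − 0.810 = 0.1900
D = 0.1900 < 0.5 → No.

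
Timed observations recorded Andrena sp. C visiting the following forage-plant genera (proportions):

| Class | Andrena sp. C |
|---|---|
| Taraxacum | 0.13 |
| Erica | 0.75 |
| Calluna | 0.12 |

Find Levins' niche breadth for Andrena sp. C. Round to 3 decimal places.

1.684

Σpᵢ² = 0.13² + 0.75² + 0.12² = 0.0169 + 0.5625 + 0.0144 = 0.5938
B = 1 / 0.5938 = 1.68407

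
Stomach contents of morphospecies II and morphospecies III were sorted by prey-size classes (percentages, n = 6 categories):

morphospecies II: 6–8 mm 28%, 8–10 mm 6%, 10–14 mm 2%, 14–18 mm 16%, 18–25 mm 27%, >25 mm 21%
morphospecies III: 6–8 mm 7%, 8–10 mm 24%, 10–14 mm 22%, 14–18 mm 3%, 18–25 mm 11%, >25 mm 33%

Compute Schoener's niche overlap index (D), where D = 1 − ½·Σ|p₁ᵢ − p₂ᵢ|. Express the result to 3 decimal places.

0.500

Convert percentages to proportions (divide by 100).
Σ|p₁ᵢ − p₂ᵢ| = 0.21 + 0.18 + 0.20 + 0.13 + 0.16 + 0.12 = 1.00
D = 1 − ½ × 1.00 = 1 − 0.500 = 0.50000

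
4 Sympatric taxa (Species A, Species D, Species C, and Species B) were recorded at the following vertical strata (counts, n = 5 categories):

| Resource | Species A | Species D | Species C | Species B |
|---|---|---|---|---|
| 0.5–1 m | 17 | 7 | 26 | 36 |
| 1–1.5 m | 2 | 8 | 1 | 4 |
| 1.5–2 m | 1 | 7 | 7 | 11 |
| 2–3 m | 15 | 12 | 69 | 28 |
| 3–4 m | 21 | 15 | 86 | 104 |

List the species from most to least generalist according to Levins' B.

Proportions for Species A (n=56): 17/56=0.3036, 2/56=0.0357, 1/56=0.0179, 15/56=0.2679, 21/56=0.3750
Proportions for Species D (n=49): 7/49=0.1429, 8/49=0.1633, 7/49=0.1429, 12/49=0.2449, 15/49=0.3061
Proportions for Species C (n=189): 26/189=0.1376, 1/189=0.0053, 7/189=0.0370, 69/189=0.3651, 86/189=0.4550
Proportions for Species B (n=183): 36/183=0.1967, 4/183=0.0219, 11/183=0.0601, 28/183=0.1530, 104/183=0.5683
Σp_Aᵢ² = 0.3036² + 0.0357² + 0.0179² + 0.2679² + 0.3750² = 0.092173 + 0.001274 + 0.000320 + 0.071770 + 0.140625 = 0.306162
B_A = 1 / 0.306162 = 3.2662
Σp_Dᵢ² = 0.1429² + 0.1633² + 0.1429² + 0.2449² + 0.3061² = 0.020420 + 0.026667 + 0.020420 + 0.059976 + 0.093697 = 0.221180
B_D = 1 / 0.221180 = 4.5212
Σp_Cᵢ² = 0.1376² + 0.0053² + 0.0370² + 0.3651² + 0.4550² = 0.018934 + 0.000028 + 0.001369 + 0.133298 + 0.207025 = 0.360654
B_C = 1 / 0.360654 = 2.7727
Σp_Bᵢ² = 0.1967² + 0.0219² + 0.0601² + 0.1530² + 0.5683² = 0.038691 + 0.000480 + 0.003612 + 0.023409 + 0.322965 = 0.389157
B_B = 1 / 0.389157 = 2.5697
Ranking by B (broadest → narrowest): Species D (4.52) > Species A (3.27) > Species C (2.77) > Species B (2.57)

Species D > Species A > Species C > Species B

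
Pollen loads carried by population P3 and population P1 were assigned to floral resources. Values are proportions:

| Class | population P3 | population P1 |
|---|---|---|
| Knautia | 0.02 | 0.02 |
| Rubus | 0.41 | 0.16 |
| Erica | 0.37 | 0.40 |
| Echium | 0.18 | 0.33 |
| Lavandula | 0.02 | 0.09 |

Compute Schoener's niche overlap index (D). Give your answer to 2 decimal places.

0.75

Σ|p₁ᵢ − p₂ᵢ| = 0.00 + 0.25 + 0.03 + 0.15 + 0.07 = 0.50
D = 1 − ½ × 0.50 = 1 − 0.250 = 0.7500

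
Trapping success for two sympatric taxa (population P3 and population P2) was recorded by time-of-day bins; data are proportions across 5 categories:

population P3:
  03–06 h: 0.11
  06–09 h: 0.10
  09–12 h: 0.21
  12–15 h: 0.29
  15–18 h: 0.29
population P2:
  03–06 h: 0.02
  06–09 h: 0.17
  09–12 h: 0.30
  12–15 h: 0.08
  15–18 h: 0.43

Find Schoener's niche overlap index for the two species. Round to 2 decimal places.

0.70

Σ|p₁ᵢ − p₂ᵢ| = 0.09 + 0.07 + 0.09 + 0.21 + 0.14 = 0.60
D = 1 − ½ × 0.60 = 1 − 0.300 = 0.7000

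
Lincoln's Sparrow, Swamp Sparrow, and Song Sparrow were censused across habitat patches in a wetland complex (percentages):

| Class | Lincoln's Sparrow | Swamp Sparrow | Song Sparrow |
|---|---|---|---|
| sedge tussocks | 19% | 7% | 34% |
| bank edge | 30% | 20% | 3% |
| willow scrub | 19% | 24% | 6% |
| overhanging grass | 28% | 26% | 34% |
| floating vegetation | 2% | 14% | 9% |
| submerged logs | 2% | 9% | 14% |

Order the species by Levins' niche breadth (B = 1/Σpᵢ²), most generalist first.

Convert percentages to proportions (divide by 100).
Σp_Lincᵢ² = 0.19² + 0.30² + 0.19² + 0.28² + 0.02² + 0.02² = 0.0361 + 0.0900 + 0.0361 + 0.0784 + 0.0004 + 0.0004 = 0.2414
B_Linc = 1 / 0.2414 = 4.1425
Σp_Swamᵢ² = 0.07² + 0.20² + 0.24² + 0.26² + 0.14² + 0.09² = 0.0049 + 0.0400 + 0.0576 + 0.0676 + 0.0196 + 0.0081 = 0.1978
B_Swam = 1 / 0.1978 = 5.0556
Σp_Songᵢ² = 0.34² + 0.03² + 0.06² + 0.34² + 0.09² + 0.14² = 0.1156 + 0.0009 + 0.0036 + 0.1156 + 0.0081 + 0.0196 = 0.2634
B_Song = 1 / 0.2634 = 3.7965
Ranking by B (broadest → narrowest): Swamp Sparrow (5.06) > Lincoln's Sparrow (4.14) > Song Sparrow (3.80)

Swamp Sparrow > Lincoln's Sparrow > Song Sparrow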